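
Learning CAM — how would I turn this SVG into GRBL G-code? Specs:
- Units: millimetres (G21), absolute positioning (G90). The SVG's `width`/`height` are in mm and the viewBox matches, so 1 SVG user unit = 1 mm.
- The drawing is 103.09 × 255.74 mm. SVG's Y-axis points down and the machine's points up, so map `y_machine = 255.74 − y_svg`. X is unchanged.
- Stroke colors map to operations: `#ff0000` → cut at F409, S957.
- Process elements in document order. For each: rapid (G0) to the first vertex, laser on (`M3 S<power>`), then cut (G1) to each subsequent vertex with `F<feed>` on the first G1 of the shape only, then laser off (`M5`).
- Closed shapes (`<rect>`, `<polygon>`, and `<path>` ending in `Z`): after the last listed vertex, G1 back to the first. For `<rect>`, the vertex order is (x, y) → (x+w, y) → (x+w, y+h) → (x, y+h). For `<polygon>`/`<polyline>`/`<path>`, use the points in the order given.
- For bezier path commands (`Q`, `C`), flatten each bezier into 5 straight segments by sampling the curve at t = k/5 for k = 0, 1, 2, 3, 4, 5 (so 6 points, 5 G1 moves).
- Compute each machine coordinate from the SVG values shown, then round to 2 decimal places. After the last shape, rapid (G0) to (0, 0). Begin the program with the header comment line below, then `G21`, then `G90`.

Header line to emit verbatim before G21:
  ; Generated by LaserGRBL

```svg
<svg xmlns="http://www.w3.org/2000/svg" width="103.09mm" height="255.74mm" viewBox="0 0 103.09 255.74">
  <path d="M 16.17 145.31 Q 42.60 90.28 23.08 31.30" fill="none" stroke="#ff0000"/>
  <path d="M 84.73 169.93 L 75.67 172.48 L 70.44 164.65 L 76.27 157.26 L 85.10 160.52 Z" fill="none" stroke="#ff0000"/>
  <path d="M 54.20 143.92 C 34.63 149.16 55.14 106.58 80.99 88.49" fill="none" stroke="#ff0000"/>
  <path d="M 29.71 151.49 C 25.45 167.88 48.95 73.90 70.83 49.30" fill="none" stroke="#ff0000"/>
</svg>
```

; Generated by LaserGRBL
G21
G90
G0 X16.17 Y110.43
M3 S957
G1 X24.90 Y132.60 F409
G1 X29.96 Y155.09
G1 X31.34 Y177.89
G1 X29.05 Y201.01
G1 X23.08 Y224.44
M5
G0 X84.73 Y85.81
M3 S957
G1 X75.67 Y83.26 F409
G1 X70.44 Y91.09
G1 X76.27 Y98.48
G1 X85.10 Y95.22
G1 X84.73 Y85.81
M5
G0 X54.20 Y111.82
M3 S957
G1 X46.99 Y113.84 F409
G1 X47.73 Y123.86
G1 X54.76 Y138.41
G1 X66.40 Y154.04
G1 X80.99 Y167.25
M5
G0 X29.71 Y104.25
M3 S957
G1 X30.25 Y106.22 F409
G1 X36.04 Y126.06
G1 X45.68 Y155.12
G1 X57.74 Y184.79
G1 X70.83 Y206.44
M5
G0 X0.00 Y0.00

1 u = 1 mm; y_m = 255.74 − y.

[1] `<path>` quadratic bezier, #ff0000→cut S957 F409: (16.17,110.43) → (24.90,132.60) → (29.96,155.09) → (31.34,177.89) → (29.05,201.01) → (23.08,224.44)

[2] `<path>` regular polygon, #ff0000→cut S957 F409: (84.73,85.81) → (75.67,83.26) → (70.44,91.09) → (76.27,98.48) → (85.10,95.22) → (84.73,85.81) (closed)

[3] `<path>` cubic bezier, #ff0000→cut S957 F409: (54.20,111.82) → (46.99,113.84) → (47.73,123.86) → (54.76,138.41) → (66.40,154.04) → (80.99,167.25)

[4] `<path>` cubic bezier, #ff0000→cut S957 F409: (29.71,104.25) → (30.25,106.22) → (36.04,126.06) → (45.68,155.12) → (57.74,184.79) → (70.83,206.44)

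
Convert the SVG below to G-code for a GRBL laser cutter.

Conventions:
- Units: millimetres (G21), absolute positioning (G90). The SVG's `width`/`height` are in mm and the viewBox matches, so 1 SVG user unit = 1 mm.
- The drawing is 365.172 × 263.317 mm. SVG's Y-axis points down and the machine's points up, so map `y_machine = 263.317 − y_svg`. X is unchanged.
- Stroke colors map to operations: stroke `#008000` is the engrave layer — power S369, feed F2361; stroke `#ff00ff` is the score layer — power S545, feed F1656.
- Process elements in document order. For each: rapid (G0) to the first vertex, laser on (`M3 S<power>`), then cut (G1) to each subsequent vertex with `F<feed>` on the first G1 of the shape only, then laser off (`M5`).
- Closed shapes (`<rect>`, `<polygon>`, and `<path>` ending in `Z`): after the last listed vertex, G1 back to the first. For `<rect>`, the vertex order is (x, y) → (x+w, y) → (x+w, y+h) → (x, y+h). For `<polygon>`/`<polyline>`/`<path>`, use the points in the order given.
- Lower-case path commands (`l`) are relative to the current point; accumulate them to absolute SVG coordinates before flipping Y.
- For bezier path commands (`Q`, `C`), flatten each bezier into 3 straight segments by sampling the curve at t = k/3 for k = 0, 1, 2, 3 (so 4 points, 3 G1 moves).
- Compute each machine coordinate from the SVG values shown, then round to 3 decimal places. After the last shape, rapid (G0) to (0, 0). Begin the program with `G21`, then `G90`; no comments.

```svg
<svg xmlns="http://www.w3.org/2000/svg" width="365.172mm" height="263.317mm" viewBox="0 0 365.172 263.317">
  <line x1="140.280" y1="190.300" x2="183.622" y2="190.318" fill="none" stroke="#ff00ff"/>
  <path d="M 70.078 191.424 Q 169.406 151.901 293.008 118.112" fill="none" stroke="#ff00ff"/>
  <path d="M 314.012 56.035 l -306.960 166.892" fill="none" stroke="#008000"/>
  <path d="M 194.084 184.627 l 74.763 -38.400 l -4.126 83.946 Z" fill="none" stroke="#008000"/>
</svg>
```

viewBox `0 0 365.172 263.317` with mm width/height → 1 unit = 1 mm. Flip: y_m = 263.317 − y_svg.

**Shape 1** — `<line>` line segment, stroke `#ff00ff` → score (S545, F1656). Machine vertices: (140.280,73.017) → (183.622,72.999). Open path.

**Shape 2** — `<path>` quadratic bezier, stroke `#ff00ff` → score (S545, F1656). Control points (SVG): P0=(70.078,191.424), P1=(169.406,151.901), P2=(293.008,118.112); sampled at t=k/3. Machine vertices: (70.078,71.893) → (138.994,97.605) → (213.304,122.042) → (293.008,145.205). Open path.

**Shape 3** — `<path>` line segment, stroke `#008000` → engrave (S369, F2361). Machine vertices: (314.012,207.282) → (7.052,40.390). Open path.

**Shape 4** — `<path>` regular polygon, stroke `#008000` → engrave (S369, F2361). Machine vertices: (194.084,78.690) → (268.847,117.090) → (264.721,33.144) → (194.084,78.690). Closed: final G1 returns to the first vertex.

G21
G90
G0 X140.280 Y73.017
M3 S545
G1 X183.622 Y72.999 F1656
M5
G0 X70.078 Y71.893
M3 S545
G1 X138.994 Y97.605 F1656
G1 X213.304 Y122.042
G1 X293.008 Y145.205
M5
G0 X314.012 Y207.282
M3 S369
G1 X7.052 Y40.390 F2361
M5
G0 X194.084 Y78.690
M3 S369
G1 X268.847 Y117.090 F2361
G1 X264.721 Y33.144
G1 X194.084 Y78.690
M5
G0 X0.000 Y0.000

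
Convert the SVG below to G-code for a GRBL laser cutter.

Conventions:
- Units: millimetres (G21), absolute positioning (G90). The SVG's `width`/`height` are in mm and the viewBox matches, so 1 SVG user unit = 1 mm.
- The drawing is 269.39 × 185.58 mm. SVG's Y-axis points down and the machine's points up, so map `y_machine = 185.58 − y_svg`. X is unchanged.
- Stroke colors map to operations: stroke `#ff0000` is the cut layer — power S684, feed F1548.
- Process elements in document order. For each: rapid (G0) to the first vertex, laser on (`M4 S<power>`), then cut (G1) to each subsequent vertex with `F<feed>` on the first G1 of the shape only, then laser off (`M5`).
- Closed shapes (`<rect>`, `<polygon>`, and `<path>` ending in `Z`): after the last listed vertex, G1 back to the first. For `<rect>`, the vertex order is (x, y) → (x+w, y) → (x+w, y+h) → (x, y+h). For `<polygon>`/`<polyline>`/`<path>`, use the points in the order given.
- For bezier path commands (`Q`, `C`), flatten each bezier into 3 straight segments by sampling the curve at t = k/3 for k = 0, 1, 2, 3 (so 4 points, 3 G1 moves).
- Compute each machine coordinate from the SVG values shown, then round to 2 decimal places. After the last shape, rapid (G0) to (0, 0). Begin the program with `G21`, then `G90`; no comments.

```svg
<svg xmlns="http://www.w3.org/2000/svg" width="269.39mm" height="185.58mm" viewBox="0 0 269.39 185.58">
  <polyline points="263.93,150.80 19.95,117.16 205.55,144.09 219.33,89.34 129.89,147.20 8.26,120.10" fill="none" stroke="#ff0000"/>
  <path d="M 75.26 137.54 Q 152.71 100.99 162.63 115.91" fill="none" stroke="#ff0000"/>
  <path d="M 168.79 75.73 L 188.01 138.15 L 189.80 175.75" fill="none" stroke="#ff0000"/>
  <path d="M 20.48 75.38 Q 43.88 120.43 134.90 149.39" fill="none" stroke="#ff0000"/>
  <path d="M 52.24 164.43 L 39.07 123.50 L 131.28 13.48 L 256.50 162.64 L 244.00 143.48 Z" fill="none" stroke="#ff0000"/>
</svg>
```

G21
G90
G0 X263.93 Y34.78
M4 S684
G1 X19.95 Y68.42 F1548
G1 X205.55 Y41.49
G1 X219.33 Y96.24
G1 X129.89 Y38.38
G1 X8.26 Y65.48
M5
G0 X75.26 Y48.04
M4 S684
G1 X119.39 Y66.69 F1548
G1 X148.51 Y73.90
G1 X162.63 Y69.67
M5
G0 X168.79 Y109.85
M4 S684
G1 X188.01 Y47.43 F1548
G1 X189.80 Y9.83
M5
G0 X20.48 Y110.20
M4 S684
G1 X43.59 Y81.95 F1548
G1 X81.73 Y57.28
G1 X134.90 Y36.19
M5
G0 X52.24 Y21.15
M4 S684
G1 X39.07 Y62.08 F1548
G1 X131.28 Y172.10
G1 X256.50 Y22.94
G1 X244.00 Y42.10
G1 X52.24 Y21.15
M5
G0 X0.00 Y0.00

viewBox `0 0 269.39 185.58` with mm width/height → 1 unit = 1 mm. Flip: y_m = 185.58 − y_svg.

**Shape 1** — `<polyline>` open polyline, stroke `#ff0000` → cut (S684, F1548). Machine vertices: (263.93,34.78) → (19.95,68.42) → (205.55,41.49) → (219.33,96.24) → (129.89,38.38) → (8.26,65.48). Open path.

**Shape 2** — `<path>` quadratic bezier, stroke `#ff0000` → cut (S684, F1548). Control points (SVG): P0=(75.26,137.54), P1=(152.71,100.99), P2=(162.63,115.91); sampled at t=k/3. Machine vertices: (75.26,48.04) → (119.39,66.69) → (148.51,73.90) → (162.63,69.67). Open path.

**Shape 3** — `<path>` open polyline, stroke `#ff0000` → cut (S684, F1548). Machine vertices: (168.79,109.85) → (188.01,47.43) → (189.80,9.83). Open path.

**Shape 4** — `<path>` quadratic bezier, stroke `#ff0000` → cut (S684, F1548). Control points (SVG): P0=(20.48,75.38), P1=(43.88,120.43), P2=(134.90,149.39); sampled at t=k/3. Machine vertices: (20.48,110.20) → (43.59,81.95) → (81.73,57.28) → (134.90,36.19). Open path.

**Shape 5** — `<path>` closed polygon, stroke `#ff0000` → cut (S684, F1548). Machine vertices: (52.24,21.15) → (39.07,62.08) → (131.28,172.10) → (256.50,22.94) → (244.00,42.10) → (52.24,21.15). Closed: final G1 returns to the first vertex.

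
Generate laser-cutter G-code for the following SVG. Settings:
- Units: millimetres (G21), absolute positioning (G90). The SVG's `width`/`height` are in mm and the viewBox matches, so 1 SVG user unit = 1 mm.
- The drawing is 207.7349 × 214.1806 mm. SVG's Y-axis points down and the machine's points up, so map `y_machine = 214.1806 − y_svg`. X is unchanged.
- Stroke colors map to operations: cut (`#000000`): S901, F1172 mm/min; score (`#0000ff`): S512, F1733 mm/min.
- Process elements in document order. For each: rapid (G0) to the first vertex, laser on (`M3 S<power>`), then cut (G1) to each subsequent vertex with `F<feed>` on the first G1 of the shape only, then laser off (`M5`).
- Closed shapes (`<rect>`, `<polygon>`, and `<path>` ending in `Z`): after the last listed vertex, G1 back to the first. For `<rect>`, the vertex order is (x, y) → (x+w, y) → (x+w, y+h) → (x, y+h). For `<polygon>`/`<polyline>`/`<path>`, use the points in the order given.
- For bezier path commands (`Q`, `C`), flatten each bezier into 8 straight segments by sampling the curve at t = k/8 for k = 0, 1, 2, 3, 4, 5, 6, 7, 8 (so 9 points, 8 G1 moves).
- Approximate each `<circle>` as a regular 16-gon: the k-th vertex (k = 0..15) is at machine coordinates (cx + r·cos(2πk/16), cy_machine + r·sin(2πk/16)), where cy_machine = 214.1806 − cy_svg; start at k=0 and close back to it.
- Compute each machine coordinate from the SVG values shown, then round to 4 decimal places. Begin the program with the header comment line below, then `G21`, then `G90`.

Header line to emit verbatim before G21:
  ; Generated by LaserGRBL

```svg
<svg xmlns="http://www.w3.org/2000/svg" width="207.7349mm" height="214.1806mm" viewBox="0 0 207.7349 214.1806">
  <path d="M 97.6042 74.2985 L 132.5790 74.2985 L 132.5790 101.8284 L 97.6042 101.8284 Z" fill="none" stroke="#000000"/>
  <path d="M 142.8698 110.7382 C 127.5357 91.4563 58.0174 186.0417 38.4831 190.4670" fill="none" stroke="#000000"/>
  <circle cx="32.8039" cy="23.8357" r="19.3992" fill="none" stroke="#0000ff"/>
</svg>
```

Since the viewBox matches the mm dimensions, user units are millimetres directly. The only transform is the Y-flip y_m = 214.1806 − y_svg.

Shape 1 is a rectangle drawn with `<path>`. Its stroke #000000 means cut at S901, F1172. After flipping Y the toolpath is (97.6042,139.8821) → (132.5790,139.8821) → (132.5790,112.3522) → (97.6042,112.3522) → (97.6042,139.8821), returning to the start.

Shape 2 is a cubic bezier drawn with `<path>`. Its stroke #000000 means cut at S901, F1172. After flipping Y the toolpath is (142.8698,103.4424) → (134.7831,105.7341) → (122.8373,99.7416) → (108.2532,87.8560) → (92.2515,72.4682) → (76.0529,55.9691) → (60.8782,40.7497) → (47.9480,29.2009) → (38.4831,23.7136).

Shape 3 is a circle drawn with `<circle>`. Its stroke #0000ff means score at S512, F1733. After flipping Y the toolpath is (52.2031,190.3449) → (50.7264,197.7687) → (46.5212,204.0622) → (40.2277,208.2674) → (32.8039,209.7441) → (25.3801,208.2674) → (19.0866,204.0622) → (14.8814,197.7687) → (13.4047,190.3449) → (14.8814,182.9211) → (19.0866,176.6276) → (25.3801,172.4224) → (32.8039,170.9457) → (40.2277,172.4224) → (46.5212,176.6276) → (50.7264,182.9211) → (52.2031,190.3449), returning to the start.

; Generated by LaserGRBL
G21
G90
G0 X97.6042 Y139.8821
M3 S901
G1 X132.5790 Y139.8821 F1172
G1 X132.5790 Y112.3522
G1 X97.6042 Y112.3522
G1 X97.6042 Y139.8821
M5
G0 X142.8698 Y103.4424
M3 S901
G1 X134.7831 Y105.7341 F1172
G1 X122.8373 Y99.7416
G1 X108.2532 Y87.8560
G1 X92.2515 Y72.4682
G1 X76.0529 Y55.9691
G1 X60.8782 Y40.7497
G1 X47.9480 Y29.2009
G1 X38.4831 Y23.7136
M5
G0 X52.2031 Y190.3449
M3 S512
G1 X50.7264 Y197.7687 F1733
G1 X46.5212 Y204.0622
G1 X40.2277 Y208.2674
G1 X32.8039 Y209.7441
G1 X25.3801 Y208.2674
G1 X19.0866 Y204.0622
G1 X14.8814 Y197.7687
G1 X13.4047 Y190.3449
G1 X14.8814 Y182.9211
G1 X19.0866 Y176.6276
G1 X25.3801 Y172.4224
G1 X32.8039 Y170.9457
G1 X40.2277 Y172.4224
G1 X46.5212 Y176.6276
G1 X50.7264 Y182.9211
G1 X52.2031 Y190.3449
M5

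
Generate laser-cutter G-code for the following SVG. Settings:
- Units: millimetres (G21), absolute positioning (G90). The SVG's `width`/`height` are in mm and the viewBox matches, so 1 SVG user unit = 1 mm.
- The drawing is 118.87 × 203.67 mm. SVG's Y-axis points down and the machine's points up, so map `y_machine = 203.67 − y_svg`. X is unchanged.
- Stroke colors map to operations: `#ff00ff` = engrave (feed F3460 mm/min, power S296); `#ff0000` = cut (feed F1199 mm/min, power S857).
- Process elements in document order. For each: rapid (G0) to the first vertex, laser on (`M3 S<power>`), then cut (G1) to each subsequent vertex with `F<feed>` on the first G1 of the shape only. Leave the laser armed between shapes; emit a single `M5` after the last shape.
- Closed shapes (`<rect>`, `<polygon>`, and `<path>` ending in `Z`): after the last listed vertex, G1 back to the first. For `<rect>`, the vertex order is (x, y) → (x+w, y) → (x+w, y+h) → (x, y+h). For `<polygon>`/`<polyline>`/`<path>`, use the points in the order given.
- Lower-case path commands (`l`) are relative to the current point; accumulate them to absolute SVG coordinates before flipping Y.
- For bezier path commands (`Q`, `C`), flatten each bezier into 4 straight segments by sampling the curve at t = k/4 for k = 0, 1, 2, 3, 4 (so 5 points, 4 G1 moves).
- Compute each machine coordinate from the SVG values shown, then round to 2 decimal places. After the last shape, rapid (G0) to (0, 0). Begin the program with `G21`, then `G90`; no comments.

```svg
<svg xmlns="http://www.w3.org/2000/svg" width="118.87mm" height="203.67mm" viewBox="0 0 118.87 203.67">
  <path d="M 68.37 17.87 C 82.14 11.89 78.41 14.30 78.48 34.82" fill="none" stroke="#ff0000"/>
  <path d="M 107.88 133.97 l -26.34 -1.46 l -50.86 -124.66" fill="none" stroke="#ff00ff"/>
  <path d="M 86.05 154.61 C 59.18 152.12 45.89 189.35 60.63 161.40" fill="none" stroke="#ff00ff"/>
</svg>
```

viewBox `0 0 118.87 203.67` with mm width/height → 1 unit = 1 mm. Flip: y_m = 203.67 − y_svg.

**Shape 1** — `<path>` cubic bezier, stroke `#ff0000` → cut (S857, F1199). Control points (SVG): P0=(68.37,17.87), P1=(82.14,11.89), P2=(78.41,14.30), P3=(78.48,34.82); sampled at t=k/4. Machine vertices: (68.37,185.80) → (75.75,188.56) → (78.56,187.26) → (78.81,181.00) → (78.48,168.85). Open path.

**Shape 2** — `<path>` open polyline, stroke `#ff00ff` → engrave (S296, F3460). Machine vertices: (107.88,69.70) → (81.54,71.16) → (30.68,195.82). Open path.

**Shape 3** — `<path>` cubic bezier, stroke `#ff00ff` → engrave (S296, F3460). Control points (SVG): P0=(86.05,154.61), P1=(59.18,152.12), P2=(45.89,189.35), P3=(60.63,161.40); sampled at t=k/4. Machine vertices: (86.05,49.06) → (68.67,45.12) → (57.74,36.12) → (54.60,31.89) → (60.63,42.27). Open path.

G21
G90
G0 X68.37 Y185.80
M3 S857
G1 X75.75 Y188.56 F1199
G1 X78.56 Y187.26
G1 X78.81 Y181.00
G1 X78.48 Y168.85
G0 X107.88 Y69.70
M3 S296
G1 X81.54 Y71.16 F3460
G1 X30.68 Y195.82
G0 X86.05 Y49.06
M3 S296
G1 X68.67 Y45.12 F3460
G1 X57.74 Y36.12
G1 X54.60 Y31.89
G1 X60.63 Y42.27
M5
G0 X0.00 Y0.00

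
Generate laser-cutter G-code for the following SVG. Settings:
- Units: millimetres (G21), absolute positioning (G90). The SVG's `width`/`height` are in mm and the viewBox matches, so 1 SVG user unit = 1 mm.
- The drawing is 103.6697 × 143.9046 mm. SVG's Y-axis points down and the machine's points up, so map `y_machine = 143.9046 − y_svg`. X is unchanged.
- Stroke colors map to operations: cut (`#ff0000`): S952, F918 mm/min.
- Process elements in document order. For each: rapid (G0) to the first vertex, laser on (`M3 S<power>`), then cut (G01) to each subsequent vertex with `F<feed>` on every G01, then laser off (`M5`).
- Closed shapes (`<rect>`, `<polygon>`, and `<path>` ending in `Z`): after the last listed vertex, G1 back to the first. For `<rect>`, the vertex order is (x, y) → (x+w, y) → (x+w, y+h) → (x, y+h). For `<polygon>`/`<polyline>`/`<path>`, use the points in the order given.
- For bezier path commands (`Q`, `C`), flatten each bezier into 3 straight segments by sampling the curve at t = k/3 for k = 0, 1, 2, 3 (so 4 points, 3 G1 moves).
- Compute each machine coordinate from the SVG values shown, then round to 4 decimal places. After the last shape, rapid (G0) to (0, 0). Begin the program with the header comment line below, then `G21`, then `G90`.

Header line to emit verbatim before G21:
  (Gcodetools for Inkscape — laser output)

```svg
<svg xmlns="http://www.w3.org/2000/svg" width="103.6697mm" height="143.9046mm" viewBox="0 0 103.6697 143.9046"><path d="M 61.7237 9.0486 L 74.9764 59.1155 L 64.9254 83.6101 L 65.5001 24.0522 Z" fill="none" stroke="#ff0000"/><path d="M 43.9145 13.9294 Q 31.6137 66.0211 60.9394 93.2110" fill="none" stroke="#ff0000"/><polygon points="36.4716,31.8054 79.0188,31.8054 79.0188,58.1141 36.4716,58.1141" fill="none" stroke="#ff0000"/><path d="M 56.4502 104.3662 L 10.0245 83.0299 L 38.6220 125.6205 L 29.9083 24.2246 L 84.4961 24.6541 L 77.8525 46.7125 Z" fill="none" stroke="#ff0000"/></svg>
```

Since the viewBox matches the mm dimensions, user units are millimetres directly. The only transform is the Y-flip y_m = 143.9046 − y_svg.

Shape 1 is a closed polygon drawn with `<path>`. Its stroke #ff0000 means cut at S952, F918. After flipping Y the toolpath is (61.7237,134.8560) → (74.9764,84.7891) → (64.9254,60.2945) → (65.5001,119.8524) → (61.7237,134.8560), returning to the start.

Shape 2 is a quadratic bezier drawn with `<path>`. Its stroke #ff0000 means cut at S952, F918. After flipping Y the toolpath is (43.9145,129.9752) → (40.3391,98.0143) → (46.0141,71.5871) → (60.9394,50.6936).

Shape 3 is a rectangle drawn with `<polygon>`. Its stroke #ff0000 means cut at S952, F918. After flipping Y the toolpath is (36.4716,112.0992) → (79.0188,112.0992) → (79.0188,85.7905) → (36.4716,85.7905) → (36.4716,112.0992), returning to the start.

Shape 4 is a closed polygon drawn with `<path>`. Its stroke #ff0000 means cut at S952, F918. After flipping Y the toolpath is (56.4502,39.5384) → (10.0245,60.8747) → (38.6220,18.2841) → (29.9083,119.6800) → (84.4961,119.2505) → (77.8525,97.1921) → (56.4502,39.5384), returning to the start.

(Gcodetools for Inkscape — laser output)
G21
G90
G0 X61.7237 Y134.8560
M3 S952
G01 X74.9764 Y84.7891 F918
G01 X64.9254 Y60.2945 F918
G01 X65.5001 Y119.8524 F918
G01 X61.7237 Y134.8560 F918
M5
G0 X43.9145 Y129.9752
M3 S952
G01 X40.3391 Y98.0143 F918
G01 X46.0141 Y71.5871 F918
G01 X60.9394 Y50.6936 F918
M5
G0 X36.4716 Y112.0992
M3 S952
G01 X79.0188 Y112.0992 F918
G01 X79.0188 Y85.7905 F918
G01 X36.4716 Y85.7905 F918
G01 X36.4716 Y112.0992 F918
M5
G0 X56.4502 Y39.5384
M3 S952
G01 X10.0245 Y60.8747 F918
G01 X38.6220 Y18.2841 F918
G01 X29.9083 Y119.6800 F918
G01 X84.4961 Y119.2505 F918
G01 X77.8525 Y97.1921 F918
G01 X56.4502 Y39.5384 F918
M5
G0 X0.0000 Y0.0000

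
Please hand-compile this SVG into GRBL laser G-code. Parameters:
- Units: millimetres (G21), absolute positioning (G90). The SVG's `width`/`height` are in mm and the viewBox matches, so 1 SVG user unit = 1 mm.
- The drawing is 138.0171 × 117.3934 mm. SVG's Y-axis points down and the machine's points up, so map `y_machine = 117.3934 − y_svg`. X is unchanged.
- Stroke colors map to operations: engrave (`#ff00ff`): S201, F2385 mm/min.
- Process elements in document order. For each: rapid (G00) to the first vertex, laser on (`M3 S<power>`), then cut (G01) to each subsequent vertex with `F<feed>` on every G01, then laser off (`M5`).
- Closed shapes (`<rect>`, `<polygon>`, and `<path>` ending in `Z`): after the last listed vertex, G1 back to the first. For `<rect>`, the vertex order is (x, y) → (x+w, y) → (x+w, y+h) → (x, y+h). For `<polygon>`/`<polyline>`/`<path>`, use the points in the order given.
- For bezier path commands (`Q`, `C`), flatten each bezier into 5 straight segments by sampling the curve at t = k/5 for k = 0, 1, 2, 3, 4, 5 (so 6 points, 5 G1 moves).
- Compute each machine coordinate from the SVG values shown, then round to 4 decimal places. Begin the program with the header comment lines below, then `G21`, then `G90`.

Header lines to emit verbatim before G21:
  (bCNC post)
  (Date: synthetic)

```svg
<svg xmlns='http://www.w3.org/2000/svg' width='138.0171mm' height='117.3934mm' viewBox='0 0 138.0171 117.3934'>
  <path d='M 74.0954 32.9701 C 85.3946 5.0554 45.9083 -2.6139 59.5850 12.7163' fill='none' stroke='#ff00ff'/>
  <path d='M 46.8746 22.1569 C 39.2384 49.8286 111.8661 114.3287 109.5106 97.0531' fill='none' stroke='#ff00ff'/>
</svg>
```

(bCNC post)
(Date: synthetic)
G21
G90
G00 X74.0954 Y84.4233
M3 S201
G01 X75.6122 Y98.7206 F2385
G01 X69.9301 Y108.0269 F2385
G01 X62.0385 Y112.2098 F2385
G01 X56.9270 Y111.1373 F2385
G01 X59.5850 Y104.6771 F2385
M5
G00 X46.8746 Y95.2365
M3 S201
G01 X50.6826 Y75.1629 F2385
G01 X66.3020 Y51.9435 F2385
G01 X86.2811 Y31.2713 F2385
G01 X103.1679 Y18.8392 F2385
G01 X109.5106 Y20.3403 F2385
M5

Since the viewBox matches the mm dimensions, user units are millimetres directly. The only transform is the Y-flip y_m = 117.3934 − y_svg.

Shape 1 is a cubic bezier drawn with `<path>`. Its stroke #ff00ff means engrave at S201, F2385. After flipping Y the toolpath is (74.0954,84.4233) → (75.6122,98.7206) → (69.9301,108.0269) → (62.0385,112.2098) → (56.9270,111.1373) → (59.5850,104.6771).

Shape 2 is a cubic bezier drawn with `<path>`. Its stroke #ff00ff means engrave at S201, F2385. After flipping Y the toolpath is (46.8746,95.2365) → (50.6826,75.1629) → (66.3020,51.9435) → (86.2811,31.2713) → (103.1679,18.8392) → (109.5106,20.3403).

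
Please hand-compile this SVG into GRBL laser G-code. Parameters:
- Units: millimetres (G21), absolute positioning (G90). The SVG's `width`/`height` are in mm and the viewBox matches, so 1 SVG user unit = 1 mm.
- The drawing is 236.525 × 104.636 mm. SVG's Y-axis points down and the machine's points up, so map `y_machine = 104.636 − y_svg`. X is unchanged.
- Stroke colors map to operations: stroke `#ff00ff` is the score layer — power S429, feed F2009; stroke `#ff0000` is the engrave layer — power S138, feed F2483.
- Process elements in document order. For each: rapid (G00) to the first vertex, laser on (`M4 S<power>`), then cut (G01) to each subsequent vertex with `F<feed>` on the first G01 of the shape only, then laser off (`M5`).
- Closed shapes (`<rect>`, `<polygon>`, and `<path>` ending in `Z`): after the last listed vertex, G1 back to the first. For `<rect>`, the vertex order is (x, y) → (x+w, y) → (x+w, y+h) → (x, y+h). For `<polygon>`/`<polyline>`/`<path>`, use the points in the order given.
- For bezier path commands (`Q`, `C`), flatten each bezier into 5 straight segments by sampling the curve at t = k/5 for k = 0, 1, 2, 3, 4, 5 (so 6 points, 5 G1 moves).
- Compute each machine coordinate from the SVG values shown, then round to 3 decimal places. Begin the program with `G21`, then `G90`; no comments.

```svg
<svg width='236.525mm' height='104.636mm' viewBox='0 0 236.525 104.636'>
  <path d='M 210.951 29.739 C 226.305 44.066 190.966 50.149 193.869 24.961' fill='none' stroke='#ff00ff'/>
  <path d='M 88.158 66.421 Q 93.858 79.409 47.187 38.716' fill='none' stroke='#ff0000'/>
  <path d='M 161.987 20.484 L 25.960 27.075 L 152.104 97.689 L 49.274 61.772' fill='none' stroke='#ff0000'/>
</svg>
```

viewBox `0 0 236.525 104.636` with mm width/height → 1 unit = 1 mm. Flip: y_m = 104.636 − y_svg.

**Shape 1** — `<path>` cubic bezier, stroke `#ff00ff` → score (S429, F2009). Control points (SVG): P0=(210.951,29.739), P1=(226.305,44.066), P2=(190.966,50.149), P3=(193.869,24.961); sampled at t=k/5. Machine vertices: (210.951,74.897) → (214.792,67.474) → (210.735,63.135) → (203.050,62.986) → (196.005,68.131) → (193.869,79.675). Open path.

**Shape 2** — `<path>` quadratic bezier, stroke `#ff0000` → engrave (S138, F2483). Control points (SVG): P0=(88.158,66.421), P1=(93.858,79.409), P2=(47.187,38.716); sampled at t=k/5. Machine vertices: (88.158,38.215) → (88.343,35.167) → (84.339,36.414) → (76.144,41.955) → (63.761,51.790) → (47.187,65.920). Open path.

**Shape 3** — `<path>` open polyline, stroke `#ff0000` → engrave (S138, F2483). Machine vertices: (161.987,84.152) → (25.960,77.561) → (152.104,6.947) → (49.274,42.864). Open path.

G21
G90
G00 X210.951 Y74.897
M4 S429
G01 X214.792 Y67.474 F2009
G01 X210.735 Y63.135
G01 X203.050 Y62.986
G01 X196.005 Y68.131
G01 X193.869 Y79.675
M5
G00 X88.158 Y38.215
M4 S138
G01 X88.343 Y35.167 F2483
G01 X84.339 Y36.414
G01 X76.144 Y41.955
G01 X63.761 Y51.790
G01 X47.187 Y65.920
M5
G00 X161.987 Y84.152
M4 S138
G01 X25.960 Y77.561 F2483
G01 X152.104 Y6.947
G01 X49.274 Y42.864
M5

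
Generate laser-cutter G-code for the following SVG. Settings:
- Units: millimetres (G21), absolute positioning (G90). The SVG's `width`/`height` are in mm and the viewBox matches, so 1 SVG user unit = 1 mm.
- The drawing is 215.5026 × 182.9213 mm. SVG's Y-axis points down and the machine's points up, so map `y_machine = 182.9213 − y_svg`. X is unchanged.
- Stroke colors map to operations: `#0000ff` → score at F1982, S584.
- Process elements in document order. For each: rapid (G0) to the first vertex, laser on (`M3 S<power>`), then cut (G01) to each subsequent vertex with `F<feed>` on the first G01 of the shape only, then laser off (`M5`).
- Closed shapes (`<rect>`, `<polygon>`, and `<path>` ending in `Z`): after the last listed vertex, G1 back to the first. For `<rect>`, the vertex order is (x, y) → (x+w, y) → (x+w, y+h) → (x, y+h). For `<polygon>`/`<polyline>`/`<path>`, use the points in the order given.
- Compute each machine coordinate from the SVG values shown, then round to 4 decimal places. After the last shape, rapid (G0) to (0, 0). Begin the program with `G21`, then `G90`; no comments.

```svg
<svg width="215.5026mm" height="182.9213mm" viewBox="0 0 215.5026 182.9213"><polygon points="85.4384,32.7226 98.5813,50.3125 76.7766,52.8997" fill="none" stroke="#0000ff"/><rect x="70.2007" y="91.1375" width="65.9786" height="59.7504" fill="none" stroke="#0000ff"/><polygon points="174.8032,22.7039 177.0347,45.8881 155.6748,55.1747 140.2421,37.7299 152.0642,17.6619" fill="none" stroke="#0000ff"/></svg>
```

G21
G90
G0 X85.4384 Y150.1987
M3 S584
G01 X98.5813 Y132.6088 F1982
G01 X76.7766 Y130.0216
G01 X85.4384 Y150.1987
M5
G0 X70.2007 Y91.7838
M3 S584
G01 X136.1793 Y91.7838 F1982
G01 X136.1793 Y32.0334
G01 X70.2007 Y32.0334
G01 X70.2007 Y91.7838
M5
G0 X174.8032 Y160.2174
M3 S584
G01 X177.0347 Y137.0332 F1982
G01 X155.6748 Y127.7466
G01 X140.2421 Y145.1914
G01 X152.0642 Y165.2594
G01 X174.8032 Y160.2174
M5
G0 X0.0000 Y0.0000

Since the viewBox matches the mm dimensions, user units are millimetres directly. The only transform is the Y-flip y_m = 182.9213 − y_svg.

Shape 1 is a regular polygon drawn with `<polygon>`. Its stroke #0000ff means score at S584, F1982. After flipping Y the toolpath is (85.4384,150.1987) → (98.5813,132.6088) → (76.7766,130.0216) → (85.4384,150.1987), returning to the start.

Shape 2 is a rectangle drawn with `<rect>`. Its stroke #0000ff means score at S584, F1982. After flipping Y the toolpath is (70.2007,91.7838) → (136.1793,91.7838) → (136.1793,32.0334) → (70.2007,32.0334) → (70.2007,91.7838), returning to the start.

Shape 3 is a regular polygon drawn with `<polygon>`. Its stroke #0000ff means score at S584, F1982. After flipping Y the toolpath is (174.8032,160.2174) → (177.0347,137.0332) → (155.6748,127.7466) → (140.2421,145.1914) → (152.0642,165.2594) → (174.8032,160.2174), returning to the start.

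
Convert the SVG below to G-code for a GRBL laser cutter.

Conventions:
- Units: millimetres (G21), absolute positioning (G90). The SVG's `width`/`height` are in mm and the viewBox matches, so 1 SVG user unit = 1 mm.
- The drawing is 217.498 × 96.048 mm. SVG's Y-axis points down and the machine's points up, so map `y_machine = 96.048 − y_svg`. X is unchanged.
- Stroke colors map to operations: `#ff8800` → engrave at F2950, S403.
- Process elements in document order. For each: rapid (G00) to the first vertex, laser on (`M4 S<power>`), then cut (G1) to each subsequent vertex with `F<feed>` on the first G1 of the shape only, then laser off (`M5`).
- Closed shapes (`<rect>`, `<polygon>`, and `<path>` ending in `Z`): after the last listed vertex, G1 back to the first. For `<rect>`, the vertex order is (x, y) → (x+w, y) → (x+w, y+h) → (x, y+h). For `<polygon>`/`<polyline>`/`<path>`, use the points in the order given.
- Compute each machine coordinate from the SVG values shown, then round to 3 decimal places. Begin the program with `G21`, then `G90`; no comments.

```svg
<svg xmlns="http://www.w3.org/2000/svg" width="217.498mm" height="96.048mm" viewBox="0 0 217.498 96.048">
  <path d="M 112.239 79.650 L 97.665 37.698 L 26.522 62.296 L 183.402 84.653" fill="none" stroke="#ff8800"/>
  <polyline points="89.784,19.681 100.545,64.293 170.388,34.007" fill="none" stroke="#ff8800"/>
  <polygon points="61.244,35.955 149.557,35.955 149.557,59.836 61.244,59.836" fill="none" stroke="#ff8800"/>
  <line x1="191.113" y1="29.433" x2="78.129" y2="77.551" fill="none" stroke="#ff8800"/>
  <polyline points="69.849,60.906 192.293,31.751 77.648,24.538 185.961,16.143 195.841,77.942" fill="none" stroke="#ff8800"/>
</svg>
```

G21
G90
G00 X112.239 Y16.398
M4 S403
G1 X97.665 Y58.350 F2950
G1 X26.522 Y33.752
G1 X183.402 Y11.395
M5
G00 X89.784 Y76.367
M4 S403
G1 X100.545 Y31.755 F2950
G1 X170.388 Y62.041
M5
G00 X61.244 Y60.093
M4 S403
G1 X149.557 Y60.093 F2950
G1 X149.557 Y36.212
G1 X61.244 Y36.212
G1 X61.244 Y60.093
M5
G00 X191.113 Y66.615
M4 S403
G1 X78.129 Y18.497 F2950
M5
G00 X69.849 Y35.142
M4 S403
G1 X192.293 Y64.297 F2950
G1 X77.648 Y71.510
G1 X185.961 Y79.905
G1 X195.841 Y18.106
M5

viewBox `0 0 217.498 96.048` with mm width/height → 1 unit = 1 mm. Flip: y_m = 96.048 − y_svg.

**Shape 1** — `<path>` open polyline, stroke `#ff8800` → engrave (S403, F2950). Machine vertices: (112.239,16.398) → (97.665,58.350) → (26.522,33.752) → (183.402,11.395). Open path.

**Shape 2** — `<polyline>` open polyline, stroke `#ff8800` → engrave (S403, F2950). Machine vertices: (89.784,76.367) → (100.545,31.755) → (170.388,62.041). Open path.

**Shape 3** — `<polygon>` rectangle, stroke `#ff8800` → engrave (S403, F2950). Machine vertices: (61.244,60.093) → (149.557,60.093) → (149.557,36.212) → (61.244,36.212) → (61.244,60.093). Closed: final G1 returns to the first vertex.

**Shape 4** — `<line>` line segment, stroke `#ff8800` → engrave (S403, F2950). Machine vertices: (191.113,66.615) → (78.129,18.497). Open path.

**Shape 5** — `<polyline>` open polyline, stroke `#ff8800` → engrave (S403, F2950). Machine vertices: (69.849,35.142) → (192.293,64.297) → (77.648,71.510) → (185.961,79.905) → (195.841,18.106). Open path.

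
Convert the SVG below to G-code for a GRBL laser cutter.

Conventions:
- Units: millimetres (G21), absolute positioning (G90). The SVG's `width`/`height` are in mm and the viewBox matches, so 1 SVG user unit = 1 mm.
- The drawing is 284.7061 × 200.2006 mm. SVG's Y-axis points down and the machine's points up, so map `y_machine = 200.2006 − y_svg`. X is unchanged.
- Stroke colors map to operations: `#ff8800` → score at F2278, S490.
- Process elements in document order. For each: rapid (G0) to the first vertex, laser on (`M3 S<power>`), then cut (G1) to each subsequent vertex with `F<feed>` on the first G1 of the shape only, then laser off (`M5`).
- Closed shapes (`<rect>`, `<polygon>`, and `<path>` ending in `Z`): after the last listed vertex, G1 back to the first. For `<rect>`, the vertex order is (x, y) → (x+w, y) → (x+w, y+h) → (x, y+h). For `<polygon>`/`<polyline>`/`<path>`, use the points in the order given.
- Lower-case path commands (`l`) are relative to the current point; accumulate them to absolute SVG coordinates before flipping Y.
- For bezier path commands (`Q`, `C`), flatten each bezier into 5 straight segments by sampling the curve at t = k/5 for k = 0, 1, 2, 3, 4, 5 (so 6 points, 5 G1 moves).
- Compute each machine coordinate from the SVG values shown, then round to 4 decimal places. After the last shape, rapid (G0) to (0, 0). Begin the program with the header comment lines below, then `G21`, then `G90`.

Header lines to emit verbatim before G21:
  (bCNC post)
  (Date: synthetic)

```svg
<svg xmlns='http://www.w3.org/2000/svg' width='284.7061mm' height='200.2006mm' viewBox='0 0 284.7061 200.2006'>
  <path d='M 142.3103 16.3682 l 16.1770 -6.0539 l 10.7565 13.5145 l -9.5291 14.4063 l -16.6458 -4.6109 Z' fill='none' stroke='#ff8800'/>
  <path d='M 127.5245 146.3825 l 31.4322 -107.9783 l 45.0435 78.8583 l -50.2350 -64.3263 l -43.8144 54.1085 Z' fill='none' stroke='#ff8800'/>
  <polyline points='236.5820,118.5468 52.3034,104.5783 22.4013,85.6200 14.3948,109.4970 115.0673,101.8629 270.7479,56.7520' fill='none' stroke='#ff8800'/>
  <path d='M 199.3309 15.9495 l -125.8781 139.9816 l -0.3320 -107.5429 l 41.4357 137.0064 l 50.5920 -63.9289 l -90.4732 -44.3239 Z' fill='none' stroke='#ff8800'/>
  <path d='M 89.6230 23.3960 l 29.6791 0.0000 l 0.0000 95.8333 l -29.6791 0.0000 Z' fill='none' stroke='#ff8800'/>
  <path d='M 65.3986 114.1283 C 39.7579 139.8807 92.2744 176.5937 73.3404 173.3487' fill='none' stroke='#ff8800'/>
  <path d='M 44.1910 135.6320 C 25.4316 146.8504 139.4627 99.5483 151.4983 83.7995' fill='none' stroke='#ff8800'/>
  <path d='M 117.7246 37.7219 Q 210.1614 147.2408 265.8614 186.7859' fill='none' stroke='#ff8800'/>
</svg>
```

(bCNC post)
(Date: synthetic)
G21
G90
G0 X142.3103 Y183.8324
M3 S490
G1 X158.4873 Y189.8863 F2278
G1 X169.2438 Y176.3718
G1 X159.7147 Y161.9655
G1 X143.0689 Y166.5764
G1 X142.3103 Y183.8324
M5
G0 X127.5245 Y53.8181
M3 S490
G1 X158.9567 Y161.7964 F2278
G1 X204.0002 Y82.9381
G1 X153.7652 Y147.2644
G1 X109.9508 Y93.1559
G1 X127.5245 Y53.8181
M5
G0 X236.5820 Y81.6538
M3 S490
G1 X52.3034 Y95.6223 F2278
G1 X22.4013 Y114.5806
G1 X14.3948 Y90.7036
G1 X115.0673 Y98.3377
G1 X270.7479 Y143.4486
M5
G0 X199.3309 Y184.2511
M3 S490
G1 X73.4528 Y44.2695 F2278
G1 X73.1208 Y151.8124
G1 X114.5565 Y14.8060
G1 X165.1485 Y78.7349
G1 X74.6753 Y123.0588
G1 X199.3309 Y184.2511
M5
G0 X89.6230 Y176.8046
M3 S490
G1 X119.3021 Y176.8046 F2278
G1 X119.3021 Y80.9713
G1 X89.6230 Y80.9713
G1 X89.6230 Y176.8046
M5
G0 X65.3986 Y86.0723
M3 S490
G1 X58.1962 Y69.7129 F2278
G1 X62.5703 Y53.1671
G1 X71.3399 Y38.8789
G1 X77.3236 Y29.2925
G1 X73.3404 Y26.8519
M5
G0 X44.1910 Y64.5686
M3 S490
G1 X46.9919 Y64.1394 F2278
G1 X70.3929 Y73.4316
G1 X103.1240 Y88.1217
G1 X133.9158 Y103.8860
G1 X151.4983 Y116.4011
M5
G0 X117.7246 Y162.4787
M3 S490
G1 X153.2298 Y121.4701 F2278
G1 X185.7962 Y86.0594
G1 X215.4235 Y56.2466
G1 X242.1119 Y32.0317
G1 X265.8614 Y13.4147
M5
G0 X0.0000 Y0.0000

1 u = 1 mm; y_m = 200.2006 − y.

[1] `<path>` regular polygon, #ff8800→score S490 F2278: (142.3103,183.8324) → (158.4873,189.8863) → (169.2438,176.3718) → (159.7147,161.9655) → (143.0689,166.5764) → (142.3103,183.8324) (closed)

[2] `<path>` closed polygon, #ff8800→score S490 F2278: (127.5245,53.8181) → (158.9567,161.7964) → (204.0002,82.9381) → (153.7652,147.2644) → (109.9508,93.1559) → (127.5245,53.8181) (closed)

[3] `<polyline>` open polyline, #ff8800→score S490 F2278: (236.5820,81.6538) → (52.3034,95.6223) → (22.4013,114.5806) → (14.3948,90.7036) → (115.0673,98.3377) → (270.7479,143.4486)

[4] `<path>` closed polygon, #ff8800→score S490 F2278: (199.3309,184.2511) → (73.4528,44.2695) → (73.1208,151.8124) → (114.5565,14.8060) → (165.1485,78.7349) → (74.6753,123.0588) → (199.3309,184.2511) (closed)

[5] `<path>` rectangle, #ff8800→score S490 F2278: (89.6230,176.8046) → (119.3021,176.8046) → (119.3021,80.9713) → (89.6230,80.9713) → (89.6230,176.8046) (closed)

[6] `<path>` cubic bezier, #ff8800→score S490 F2278: (65.3986,86.0723) → (58.1962,69.7129) → (62.5703,53.1671) → (71.3399,38.8789) → (77.3236,29.2925) → (73.3404,26.8519)

[7] `<path>` cubic bezier, #ff8800→score S490 F2278: (44.1910,64.5686) → (46.9919,64.1394) → (70.3929,73.4316) → (103.1240,88.1217) → (133.9158,103.8860) → (151.4983,116.4011)

[8] `<path>` quadratic bezier, #ff8800→score S490 F2278: (117.7246,162.4787) → (153.2298,121.4701) → (185.7962,86.0594) → (215.4235,56.2466) → (242.1119,32.0317) → (265.8614,13.4147)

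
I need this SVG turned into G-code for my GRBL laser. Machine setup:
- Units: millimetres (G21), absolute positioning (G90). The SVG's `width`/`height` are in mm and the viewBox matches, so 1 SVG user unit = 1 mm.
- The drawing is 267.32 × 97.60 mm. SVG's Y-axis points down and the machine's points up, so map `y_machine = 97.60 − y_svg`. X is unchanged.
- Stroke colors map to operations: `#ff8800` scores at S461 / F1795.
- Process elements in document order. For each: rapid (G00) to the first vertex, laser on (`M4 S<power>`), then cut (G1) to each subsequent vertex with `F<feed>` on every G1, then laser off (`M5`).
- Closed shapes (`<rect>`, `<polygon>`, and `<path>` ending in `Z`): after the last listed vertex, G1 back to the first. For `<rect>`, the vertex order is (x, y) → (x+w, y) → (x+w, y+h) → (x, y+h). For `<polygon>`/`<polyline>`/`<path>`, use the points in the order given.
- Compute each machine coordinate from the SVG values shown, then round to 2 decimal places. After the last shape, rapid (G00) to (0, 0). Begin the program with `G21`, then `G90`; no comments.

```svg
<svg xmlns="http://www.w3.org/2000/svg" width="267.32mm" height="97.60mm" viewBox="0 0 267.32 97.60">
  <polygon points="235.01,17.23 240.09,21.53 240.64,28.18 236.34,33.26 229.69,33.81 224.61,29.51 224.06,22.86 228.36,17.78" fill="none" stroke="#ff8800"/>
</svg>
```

Since the viewBox matches the mm dimensions, user units are millimetres directly. The only transform is the Y-flip y_m = 97.60 − y_svg.

Shape 1 is a regular polygon drawn with `<polygon>`. Its stroke #ff8800 means score at S461, F1795. After flipping Y the toolpath is (235.01,80.37) → (240.09,76.07) → (240.64,69.42) → (236.34,64.34) → (229.69,63.79) → (224.61,68.09) → (224.06,74.74) → (228.36,79.82) → (235.01,80.37), returning to the start.

G21
G90
G00 X235.01 Y80.37
M4 S461
G1 X240.09 Y76.07 F1795
G1 X240.64 Y69.42 F1795
G1 X236.34 Y64.34 F1795
G1 X229.69 Y63.79 F1795
G1 X224.61 Y68.09 F1795
G1 X224.06 Y74.74 F1795
G1 X228.36 Y79.82 F1795
G1 X235.01 Y80.37 F1795
M5
G00 X0.00 Y0.00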